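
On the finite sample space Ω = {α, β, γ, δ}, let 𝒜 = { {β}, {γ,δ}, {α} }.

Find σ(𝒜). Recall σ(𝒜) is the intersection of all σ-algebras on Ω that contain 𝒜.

Begin from { ∅, {α}, {β}, {γ,δ}, Ω } (that is, 𝒜 plus ∅ and Ω).
Round 1: 3 new —
  {α,β}  = {γ,δ}ᶜ
  {α,γ,δ}  = {β}ᶜ
  {β,γ,δ}  = {α}ᶜ
  [8 total]
Round 2: closed — nothing new.

Hence σ(𝒜) has 8 members: { ∅, {α}, {β}, {α,β}, {γ,δ}, {α,γ,δ}, {β,γ,δ}, Ω }.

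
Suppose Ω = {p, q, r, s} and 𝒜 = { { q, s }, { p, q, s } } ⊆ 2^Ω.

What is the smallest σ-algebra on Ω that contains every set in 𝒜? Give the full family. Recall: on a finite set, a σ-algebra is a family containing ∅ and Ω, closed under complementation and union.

Seed the family with 𝒜 together with ∅ and Ω: { {}, { q, s }, { p, q, s }, Ω }.
Round 1. New:
  { r }  = { p, q, s }ᶜ
  { p, r }  = { q, s }ᶜ
  (now 6)
Round 2 (1 new):
  { q, r, s }  = { r } ∪ { q, s }
  (now 7)
Round 3 adds 1:
  { p }  = { q, r, s }ᶜ
  (now 8)
Round 4: already closed under ᶜ and ∪.

Hence σ(𝒜) has 8 members: { {}, { p }, { r }, { p, r }, { q, s }, { p, q, s }, { q, r, s }, Ω }.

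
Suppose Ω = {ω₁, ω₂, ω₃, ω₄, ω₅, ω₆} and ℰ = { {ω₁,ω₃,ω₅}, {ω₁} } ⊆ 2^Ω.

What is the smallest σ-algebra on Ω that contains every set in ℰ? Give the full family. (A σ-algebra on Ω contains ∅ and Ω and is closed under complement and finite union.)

σ(ℰ) = { {}, {ω₁}, {ω₃,ω₅}, {ω₁,ω₃,ω₅}, {ω₂,ω₄,ω₆}, {ω₁,ω₂,ω₄,ω₆}, {ω₂,ω₃,ω₄,ω₅,ω₆}, Ω }

Derivation:
Initial family (4 sets): { {}, {ω₁}, {ω₁,ω₃,ω₅}, Ω }.
Pass 1: 2 new —
  {ω₂,ω₄,ω₆}  = ᶜ of {ω₁,ω₃,ω₅}
  {ω₂,ω₃,ω₄,ω₅,ω₆}  = ᶜ of {ω₁}
Pass 2 adds 1:
  {ω₁,ω₂,ω₄,ω₆}  = {ω₂,ω₄,ω₆} ∪ {ω₁}
Pass 3: 1 new —
  {ω₃,ω₅}  = ᶜ of {ω₁,ω₂,ω₄,ω₆}
After Pass 4 the family is unchanged; done.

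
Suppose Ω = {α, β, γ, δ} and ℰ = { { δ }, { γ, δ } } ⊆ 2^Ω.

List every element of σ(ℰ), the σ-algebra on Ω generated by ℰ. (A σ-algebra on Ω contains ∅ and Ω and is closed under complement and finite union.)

Take S₀ = ℰ ∪ {∅, Ω} = { ∅, { δ }, { γ, δ }, Ω }.
Round 1. New:
  { α, β }  = { γ, δ }ᶜ
  { α, β, γ }  = { δ }ᶜ
Round 2 (1 new):
  { α, β, δ }  = { α, β } ∪ { δ }
Round 3: 1 new —
  { γ }  = { α, β, δ }ᶜ
Round 4: closed — nothing new.

σ(ℰ) = { ∅, { γ }, { δ }, { α, β }, { γ, δ }, { α, β, γ }, { α, β, δ }, Ω }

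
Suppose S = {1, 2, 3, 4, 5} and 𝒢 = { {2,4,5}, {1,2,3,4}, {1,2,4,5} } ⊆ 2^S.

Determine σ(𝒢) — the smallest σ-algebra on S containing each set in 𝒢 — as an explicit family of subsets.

Begin from { {}, {2,4,5}, {1,2,3,4}, {1,2,4,5}, S } (that is, 𝒢 plus ∅ and S).
Round 1: 3 new —
  {3}  = S∖{1,2,4,5}
  {5}  = S∖{1,2,3,4}
  {1,3}  = S∖{2,4,5}
Round 2: 3 new —
  {3,5}  = {3} ∪ {5}
  {1,3,5}  = {1,3} ∪ {5}
  {2,3,4,5}  = {3} ∪ {2,4,5}
Round 3. New:
  {1}  = S∖{2,3,4,5}
  {2,4}  = S∖{1,3,5}
  {1,2,4}  = S∖{3,5}
Round 4. New:
  {1,5}  = {5} ∪ {1}
  {2,3,4}  = {3} ∪ {2,4}
Round 5 adds nothing — fixpoint reached.

Hence σ(𝒢) has 16 members: { {}, {1}, {3}, {5}, {1,3}, {1,5}, {2,4}, {3,5}, {1,2,4}, {1,3,5}, {2,3,4}, {2,4,5}, {1,2,3,4}, {1,2,4,5}, {2,3,4,5}, S }.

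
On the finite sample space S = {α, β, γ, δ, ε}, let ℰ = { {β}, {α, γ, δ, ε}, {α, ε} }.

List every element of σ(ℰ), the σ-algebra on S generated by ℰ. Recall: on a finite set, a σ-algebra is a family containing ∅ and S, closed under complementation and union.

σ(ℰ) = { ∅, {β}, {α, ε}, {γ, δ}, {α, β, ε}, {β, γ, δ}, {α, γ, δ, ε}, S }

Working:
Initial family (5 sets): { ∅, {β}, {α, ε}, {α, γ, δ, ε}, S }.
Step 1. New:
  {α, β, ε}  = {α, ε} ∪ {β}
  {β, γ, δ}  = {α, ε}ᶜ
Step 2: 1 new —
  {γ, δ}  = {α, β, ε}ᶜ
Step 3: stable.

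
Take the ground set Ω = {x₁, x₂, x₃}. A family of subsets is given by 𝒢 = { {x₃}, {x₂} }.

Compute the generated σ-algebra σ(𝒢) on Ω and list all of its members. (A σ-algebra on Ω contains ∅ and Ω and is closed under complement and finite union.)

Seed the family with 𝒢 together with ∅ and Ω: { ∅, {x₂}, {x₃}, Ω }.
Step 1: 3 new —
  {x₁, x₂}  = {x₃}ᶜ
  {x₁, x₃}  = {x₂}ᶜ
  {x₂, x₃}  = {x₃} ∪ {x₂}
  — 7 sets.
Step 2. New:
  {x₁}  = {x₂, x₃}ᶜ
  — 8 sets.
After Step 3 the family is unchanged; done.

Hence σ(𝒢) has 8 members: { ∅, {x₁}, {x₂}, {x₃}, {x₁, x₂}, {x₁, x₃}, {x₂, x₃}, Ω }.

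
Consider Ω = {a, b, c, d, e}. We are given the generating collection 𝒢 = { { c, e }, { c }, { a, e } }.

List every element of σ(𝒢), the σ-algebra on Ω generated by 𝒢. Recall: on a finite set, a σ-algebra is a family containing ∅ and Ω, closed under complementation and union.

σ(𝒢) = { {  }, { a }, { c }, { e }, { a, c }, { a, e }, { b, d }, { c, e }, { a, b, d }, { a, c, e }, { b, c, d }, { b, d, e }, { a, b, c, d }, { a, b, d, e }, { b, c, d, e }, Ω }

Working:
Start: 𝒢 ∪ {∅, Ω} = { {  }, { c }, { a, e }, { c, e }, Ω }.
Pass 1: 4 new —
  { a, b, d }  = Ω∖{ c, e }
  { a, c, e }  = { c } ∪ { a, e }
  { b, c, d }  = Ω∖{ a, e }
  { a, b, d, e }  = Ω∖{ c }
  [9 total]
Pass 2: +3 →
  { b, d }  = Ω∖{ a, c, e }
  { a, b, c, d }  = { b, c, d } ∪ { a, b, d }
  { b, c, d, e }  = { b, c, d } ∪ { c, e }
  [12 total]
Pass 3 adds 2:
  { a }  = Ω∖{ b, c, d, e }
  { e }  = Ω∖{ a, b, c, d }
  [14 total]
Pass 4: +2 →
  { a, c }  = { c } ∪ { a }
  { b, d, e }  = { b, d } ∪ { e }
  [16 total]
Pass 5: already closed under ᶜ and ∪.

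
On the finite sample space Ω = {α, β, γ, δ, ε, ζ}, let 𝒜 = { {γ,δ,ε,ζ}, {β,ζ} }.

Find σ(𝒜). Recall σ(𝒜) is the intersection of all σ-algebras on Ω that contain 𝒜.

|σ(𝒜)| = 16.  σ(𝒜) = { {}, {α}, {β}, {ζ}, {α,β}, {α,ζ}, {β,ζ}, {α,β,ζ}, {γ,δ,ε}, {α,γ,δ,ε}, {β,γ,δ,ε}, {γ,δ,ε,ζ}, {α,β,γ,δ,ε}, {α,γ,δ,ε,ζ}, {β,γ,δ,ε,ζ}, Ω }

Trace:
Begin from { {}, {β,ζ}, {γ,δ,ε,ζ}, Ω } (that is, 𝒜 plus ∅ and Ω).
Round 1: +3 →
  {α,β}  = complement {γ,δ,ε,ζ}
  {α,γ,δ,ε}  = complement {β,ζ}
  {β,γ,δ,ε,ζ}  = {β,ζ} ∪ {γ,δ,ε,ζ}
Round 2: 4 new —
  {α}  = complement {β,γ,δ,ε,ζ}
  {α,β,ζ}  = {α,β} ∪ {β,ζ}
  {α,β,γ,δ,ε}  = {α,γ,δ,ε} ∪ {α,β}
  {α,γ,δ,ε,ζ}  = {α,γ,δ,ε} ∪ {γ,δ,ε,ζ}
Round 3 adds 3:
  {β}  = complement {α,γ,δ,ε,ζ}
  {ζ}  = complement {α,β,γ,δ,ε}
  {γ,δ,ε}  = complement {α,β,ζ}
Round 4 adds 2:
  {α,ζ}  = {α} ∪ {ζ}
  {β,γ,δ,ε}  = {γ,δ,ε} ∪ {β}
After Round 5 the family is unchanged; done.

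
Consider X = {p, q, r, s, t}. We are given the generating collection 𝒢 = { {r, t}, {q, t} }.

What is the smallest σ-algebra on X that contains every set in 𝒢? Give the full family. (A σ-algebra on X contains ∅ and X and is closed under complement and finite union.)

Answer: σ(𝒢) = { {}, {q}, {r}, {t}, {p, s}, {q, r}, {q, t}, {r, t}, {p, q, s}, {p, r, s}, {p, s, t}, {q, r, t}, {p, q, r, s}, {p, q, s, t}, {p, r, s, t}, X }

Check:
Begin from { {}, {q, t}, {r, t}, X } (that is, 𝒢 plus ∅ and X).
Iteration 1: 3 new —
  {p, q, s}  = X∖{r, t}
  {p, r, s}  = X∖{q, t}
  {q, r, t}  = {r, t} ∪ {q, t}
  (now 7)
Iteration 2: +4 →
  {p, s}  = X∖{q, r, t}
  {p, q, r, s}  = {p, r, s} ∪ {p, q, s}
  {p, q, s, t}  = {q, t} ∪ {p, q, s}
  {p, r, s, t}  = {p, r, s} ∪ {r, t}
  (now 11)
Iteration 3 adds 3:
  {q}  = X∖{p, r, s, t}
  {r}  = X∖{p, q, s, t}
  {t}  = X∖{p, q, r, s}
  (now 14)
Iteration 4: 2 new —
  {q, r}  = {r} ∪ {q}
  {p, s, t}  = {p, s} ∪ {t}
  (now 16)
Iteration 5: no new sets; the family is a σ-algebra.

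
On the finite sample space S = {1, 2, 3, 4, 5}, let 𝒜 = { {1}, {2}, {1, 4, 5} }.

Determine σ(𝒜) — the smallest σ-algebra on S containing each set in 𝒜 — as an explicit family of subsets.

Seed the family with 𝒜 together with ∅ and S: { ∅, {1}, {2}, {1, 4, 5}, S }.
Round 1 (5 new):
  {1, 2}  = {2} ∪ {1}
  {2, 3}  = complement {1, 4, 5}
  {1, 2, 4, 5}  = {1, 4, 5} ∪ {2}
  {1, 3, 4, 5}  = complement {2}
  {2, 3, 4, 5}  = complement {1}
  — 10 sets.
Round 2 (3 new):
  {3}  = complement {1, 2, 4, 5}
  {1, 2, 3}  = {1, 2} ∪ {2, 3}
  {3, 4, 5}  = complement {1, 2}
  — 13 sets.
Round 3: +2 →
  {1, 3}  = {3} ∪ {1}
  {4, 5}  = complement {1, 2, 3}
  — 15 sets.
Round 4. New:
  {2, 4, 5}  = complement {1, 3}
  — 16 sets.
Round 5: closed — nothing new.

σ(𝒜) = { ∅, {1}, {2}, {3}, {1, 2}, {1, 3}, {2, 3}, {4, 5}, {1, 2, 3}, {1, 4, 5}, {2, 4, 5}, {3, 4, 5}, {1, 2, 4, 5}, {1, 3, 4, 5}, {2, 3, 4, 5}, S }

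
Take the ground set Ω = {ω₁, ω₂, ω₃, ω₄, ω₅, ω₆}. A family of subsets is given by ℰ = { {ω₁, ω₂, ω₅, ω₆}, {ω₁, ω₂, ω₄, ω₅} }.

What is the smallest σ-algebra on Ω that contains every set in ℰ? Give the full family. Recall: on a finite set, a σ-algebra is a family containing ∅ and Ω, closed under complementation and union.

σ(ℰ) (16 sets): { ∅, {ω₃}, {ω₄}, {ω₆}, {ω₃, ω₄}, {ω₃, ω₆}, {ω₄, ω₆}, {ω₁, ω₂, ω₅}, {ω₃, ω₄, ω₆}, {ω₁, ω₂, ω₃, ω₅}, {ω₁, ω₂, ω₄, ω₅}, {ω₁, ω₂, ω₅, ω₆}, {ω₁, ω₂, ω₃, ω₄, ω₅}, {ω₁, ω₂, ω₃, ω₅, ω₆}, {ω₁, ω₂, ω₄, ω₅, ω₆}, Ω }

Check:
Start: ℰ ∪ {∅, Ω} = { ∅, {ω₁, ω₂, ω₄, ω₅}, {ω₁, ω₂, ω₅, ω₆}, Ω }.
Pass 1 (3 new):
  {ω₃, ω₄}  = ᶜ of {ω₁, ω₂, ω₅, ω₆}
  {ω₃, ω₆}  = ᶜ of {ω₁, ω₂, ω₄, ω₅}
  {ω₁, ω₂, ω₄, ω₅, ω₆}  = {ω₁, ω₂, ω₄, ω₅} ∪ {ω₁, ω₂, ω₅, ω₆}
  (now 7)
Pass 2 (4 new):
  {ω₃}  = ᶜ of {ω₁, ω₂, ω₄, ω₅, ω₆}
  {ω₃, ω₄, ω₆}  = {ω₃, ω₄} ∪ {ω₃, ω₆}
  {ω₁, ω₂, ω₃, ω₄, ω₅}  = {ω₃, ω₄} ∪ {ω₁, ω₂, ω₄, ω₅}
  {ω₁, ω₂, ω₃, ω₅, ω₆}  = {ω₃, ω₆} ∪ {ω₁, ω₂, ω₅, ω₆}
  (now 11)
Pass 3 adds 3:
  {ω₄}  = ᶜ of {ω₁, ω₂, ω₃, ω₅, ω₆}
  {ω₆}  = ᶜ of {ω₁, ω₂, ω₃, ω₄, ω₅}
  {ω₁, ω₂, ω₅}  = ᶜ of {ω₃, ω₄, ω₆}
  (now 14)
Pass 4: +2 →
  {ω₄, ω₆}  = {ω₆} ∪ {ω₄}
  {ω₁, ω₂, ω₃, ω₅}  = {ω₃} ∪ {ω₁, ω₂, ω₅}
  (now 16)
Pass 5: already closed under ᶜ and ∪.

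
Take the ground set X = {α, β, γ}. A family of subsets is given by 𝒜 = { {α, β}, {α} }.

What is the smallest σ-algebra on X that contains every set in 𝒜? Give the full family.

σ(𝒜) = { ∅, {α}, {β}, {γ}, {α, β}, {α, γ}, {β, γ}, X }

Trace:
Take S₀ = 𝒜 ∪ {∅, X} = { ∅, {α}, {α, β}, X }.
Pass 1 adds 2:
  {γ}  = ᶜ of {α, β}
  {β, γ}  = ᶜ of {α}
  |family| = 6
Pass 2 (1 new):
  {α, γ}  = {γ} ∪ {α}
  |family| = 7
Pass 3 (1 new):
  {β}  = ᶜ of {α, γ}
  |family| = 8
Pass 4: already closed under ᶜ and ∪.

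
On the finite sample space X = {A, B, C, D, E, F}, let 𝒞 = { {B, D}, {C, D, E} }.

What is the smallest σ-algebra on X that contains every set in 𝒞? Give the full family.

Start: 𝒞 ∪ {∅, X} = { ∅, {B, D}, {C, D, E}, X }.
Iteration 1: +3 →
  {A, B, F}  = complement {C, D, E}
  {A, C, E, F}  = complement {B, D}
  {B, C, D, E}  = {C, D, E} ∪ {B, D}
  (now 7)
Iteration 2: +4 →
  {A, F}  = complement {B, C, D, E}
  {A, B, D, F}  = {A, B, F} ∪ {B, D}
  {A, B, C, E, F}  = {A, C, E, F} ∪ {A, B, F}
  {A, C, D, E, F}  = {A, C, E, F} ∪ {C, D, E}
  (now 11)
Iteration 3. New:
  {B}  = complement {A, C, D, E, F}
  {D}  = complement {A, B, C, E, F}
  {C, E}  = complement {A, B, D, F}
  (now 14)
Iteration 4: +2 →
  {A, D, F}  = {A, F} ∪ {D}
  {B, C, E}  = {C, E} ∪ {B}
  (now 16)
Iteration 5: stable.

|σ(𝒞)| = 16.  σ(𝒞) = { ∅, {B}, {D}, {A, F}, {B, D}, {C, E}, {A, B, F}, {A, D, F}, {B, C, E}, {C, D, E}, {A, B, D, F}, {A, C, E, F}, {B, C, D, E}, {A, B, C, E, F}, {A, C, D, E, F}, X }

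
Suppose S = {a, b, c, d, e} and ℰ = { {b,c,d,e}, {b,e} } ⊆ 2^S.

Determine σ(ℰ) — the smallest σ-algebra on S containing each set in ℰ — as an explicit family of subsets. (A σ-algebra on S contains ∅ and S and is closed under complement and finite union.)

Answer: σ(ℰ) = { ∅, {a}, {b,e}, {c,d}, {a,b,e}, {a,c,d}, {b,c,d,e}, S }

Derivation:
Begin from { ∅, {b,e}, {b,c,d,e}, S } (that is, ℰ plus ∅ and S).
Step 1. New:
  {a}  = complement {b,c,d,e}
  {a,c,d}  = complement {b,e}
  |family| = 6
Step 2: 1 new —
  {a,b,e}  = {b,e} ∪ {a}
  |family| = 7
Step 3: +1 →
  {c,d}  = complement {a,b,e}
  |family| = 8
Step 4: no new sets; the family is a σ-algebra.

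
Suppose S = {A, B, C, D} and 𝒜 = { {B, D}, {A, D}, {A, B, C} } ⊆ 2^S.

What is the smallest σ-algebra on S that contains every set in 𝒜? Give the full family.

σ(𝒜) (16 sets): { ∅, {A}, {B}, {C}, {D}, {A, B}, {A, C}, {A, D}, {B, C}, {B, D}, {C, D}, {A, B, C}, {A, B, D}, {A, C, D}, {B, C, D}, S }

Trace:
Begin from { ∅, {A, D}, {B, D}, {A, B, C}, S } (that is, 𝒜 plus ∅ and S).
Step 1. New:
  {D}  = S∖{A, B, C}
  {A, C}  = S∖{B, D}
  {B, C}  = S∖{A, D}
  {A, B, D}  = {A, D} ∪ {B, D}
Step 2: +3 →
  {C}  = S∖{A, B, D}
  {A, C, D}  = {A, D} ∪ {A, C}
  {B, C, D}  = {B, C} ∪ {D}
Step 3 adds 3:
  {A}  = S∖{B, C, D}
  {B}  = S∖{A, C, D}
  {C, D}  = {C} ∪ {D}
Step 4: +1 →
  {A, B}  = S∖{C, D}
After Step 5 the family is unchanged; done.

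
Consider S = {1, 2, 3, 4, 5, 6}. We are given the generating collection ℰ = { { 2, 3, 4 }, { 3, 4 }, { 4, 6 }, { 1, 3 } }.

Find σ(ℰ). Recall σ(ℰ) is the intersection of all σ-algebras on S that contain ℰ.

Answer: σ(ℰ) = { ∅, { 1 }, { 2 }, { 3 }, { 4 }, { 5 }, { 6 }, { 1, 2 }, { 1, 3 }, { 1, 4 }, { 1, 5 }, { 1, 6 }, { 2, 3 }, { 2, 4 }, { 2, 5 }, { 2, 6 }, { 3, 4 }, { 3, 5 }, { 3, 6 }, { 4, 5 }, { 4, 6 }, { 5, 6 }, { 1, 2, 3 }, { 1, 2, 4 }, { 1, 2, 5 }, { 1, 2, 6 }, { 1, 3, 4 }, { 1, 3, 5 }, { 1, 3, 6 }, { 1, 4, 5 }, { 1, 4, 6 }, { 1, 5, 6 }, { 2, 3, 4 }, { 2, 3, 5 }, { 2, 3, 6 }, { 2, 4, 5 }, { 2, 4, 6 }, { 2, 5, 6 }, { 3, 4, 5 }, { 3, 4, 6 }, { 3, 5, 6 }, { 4, 5, 6 }, { 1, 2, 3, 4 }, { 1, 2, 3, 5 }, { 1, 2, 3, 6 }, { 1, 2, 4, 5 }, { 1, 2, 4, 6 }, { 1, 2, 5, 6 }, { 1, 3, 4, 5 }, { 1, 3, 4, 6 }, { 1, 3, 5, 6 }, { 1, 4, 5, 6 }, { 2, 3, 4, 5 }, { 2, 3, 4, 6 }, { 2, 3, 5, 6 }, { 2, 4, 5, 6 }, { 3, 4, 5, 6 }, { 1, 2, 3, 4, 5 }, { 1, 2, 3, 4, 6 }, { 1, 2, 3, 5, 6 }, { 1, 2, 4, 5, 6 }, { 1, 3, 4, 5, 6 }, { 2, 3, 4, 5, 6 }, S }

Trace:
Seed the family with ℰ together with ∅ and S: { ∅, { 1, 3 }, { 3, 4 }, { 4, 6 }, { 2, 3, 4 }, S }.
Pass 1 (9 new):
  { 1, 3, 4 }  = { 3, 4 } ∪ { 1, 3 }
  { 1, 5, 6 }  = complement { 2, 3, 4 }
  { 3, 4, 6 }  = { 3, 4 } ∪ { 4, 6 }
  { 1, 2, 3, 4 }  = { 2, 3, 4 } ∪ { 1, 3 }
  { 1, 2, 3, 5 }  = complement { 4, 6 }
  { 1, 2, 5, 6 }  = complement { 3, 4 }
  { 1, 3, 4, 6 }  = { 1, 3 } ∪ { 4, 6 }
  { 2, 3, 4, 6 }  = { 2, 3, 4 } ∪ { 4, 6 }
  { 2, 4, 5, 6 }  = complement { 1, 3 }
  [15 total]
Pass 2 adds 13:
  { 1, 5 }  = complement { 2, 3, 4, 6 }
  { 2, 5 }  = complement { 1, 3, 4, 6 }
  { 5, 6 }  = complement { 1, 2, 3, 4 }
  { 1, 2, 5 }  = complement { 3, 4, 6 }
  { 2, 5, 6 }  = complement { 1, 3, 4 }
  { 1, 3, 5, 6 }  = { 1, 5, 6 } ∪ { 1, 3 }
  { 1, 4, 5, 6 }  = { 1, 5, 6 } ∪ { 4, 6 }
  { 1, 2, 3, 4, 5 }  = { 3, 4 } ∪ { 1, 2, 3, 5 }
  { 1, 2, 3, 4, 6 }  = { 2, 3, 4 } ∪ { 1, 3, 4, 6 }
  { 1, 2, 3, 5, 6 }  = { 1, 5, 6 } ∪ { 1, 2, 3, 5 }
  { 1, 2, 4, 5, 6 }  = { 2, 4, 5, 6 } ∪ { 1, 5, 6 }
  { 1, 3, 4, 5, 6 }  = { 3, 4 } ∪ { 1, 5, 6 }
  { 2, 3, 4, 5, 6 }  = { 3, 4 } ∪ { 2, 4, 5, 6 }
  [28 total]
Pass 3 (13 new):
  { 1 }  = complement { 2, 3, 4, 5, 6 }
  { 2 }  = complement { 1, 3, 4, 5, 6 }
  { 3 }  = complement { 1, 2, 4, 5, 6 }
  { 4 }  = complement { 1, 2, 3, 5, 6 }
  { 5 }  = complement { 1, 2, 3, 4, 6 }
  { 6 }  = complement { 1, 2, 3, 4, 5 }
  { 2, 3 }  = complement { 1, 4, 5, 6 }
  { 2, 4 }  = complement { 1, 3, 5, 6 }
  { 1, 3, 5 }  = { 1, 3 } ∪ { 1, 5 }
  { 4, 5, 6 }  = { 5, 6 } ∪ { 4, 6 }
  { 1, 3, 4, 5 }  = { 3, 4 } ∪ { 1, 5 }
  { 2, 3, 4, 5 }  = { 2, 5 } ∪ { 3, 4 }
  { 3, 4, 5, 6 }  = { 3, 4 } ∪ { 5, 6 }
  [41 total]
Pass 4 (20 new):
  { 1, 2 }  = complement { 3, 4, 5, 6 }
  { 1, 4 }  = { 4 } ∪ { 1 }
  { 1, 6 }  = complement { 2, 3, 4, 5 }
  { 2, 6 }  = complement { 1, 3, 4, 5 }
  { 3, 5 }  = { 3 } ∪ { 5 }
  { 3, 6 }  = { 3 } ∪ { 6 }
  { 4, 5 }  = { 4 } ∪ { 5 }
  { 1, 2, 3 }  = complement { 4, 5, 6 }
  { 1, 2, 4 }  = { 1 } ∪ { 2, 4 }
  { 1, 3, 6 }  = { 1, 3 } ∪ { 6 }
  { 1, 4, 5 }  = { 4 } ∪ { 1, 5 }
  { 1, 4, 6 }  = { 1 } ∪ { 4, 6 }
  { 2, 3, 5 }  = { 3 } ∪ { 2, 5 }
  { 2, 3, 6 }  = { 2, 3 } ∪ { 6 }
  { 2, 4, 5 }  = { 4 } ∪ { 2, 5 }
  { 2, 4, 6 }  = complement { 1, 3, 5 }
  { 3, 4, 5 }  = { 3, 4 } ∪ { 5 }
  { 3, 5, 6 }  = { 3 } ∪ { 5, 6 }
  { 1, 2, 4, 5 }  = { 1, 2, 5 } ∪ { 4 }
  { 2, 3, 5, 6 }  = { 3 } ∪ { 2, 5, 6 }
  [61 total]
Pass 5 (3 new):
  { 1, 2, 6 }  = complement { 3, 4, 5 }
  { 1, 2, 3, 6 }  = complement { 4, 5 }
  { 1, 2, 4, 6 }  = complement { 3, 5 }
  [64 total]
Pass 6: no new sets; the family is a σ-algebra.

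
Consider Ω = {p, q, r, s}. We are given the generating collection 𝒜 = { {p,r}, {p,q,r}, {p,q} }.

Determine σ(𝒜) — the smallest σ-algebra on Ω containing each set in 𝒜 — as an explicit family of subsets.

Begin from { {}, {p,q}, {p,r}, {p,q,r}, Ω } (that is, 𝒜 plus ∅ and Ω).
Round 1: +3 →
  {s}  = ᶜ of {p,q,r}
  {q,s}  = ᶜ of {p,r}
  {r,s}  = ᶜ of {p,q}
Round 2: 3 new —
  {p,q,s}  = {s} ∪ {p,q}
  {p,r,s}  = {s} ∪ {p,r}
  {q,r,s}  = {r,s} ∪ {q,s}
Round 3: 3 new —
  {p}  = ᶜ of {q,r,s}
  {q}  = ᶜ of {p,r,s}
  {r}  = ᶜ of {p,q,s}
Round 4 adds 2:
  {p,s}  = {s} ∪ {p}
  {q,r}  = {r} ∪ {q}
Round 5 adds nothing — fixpoint reached.

|σ(𝒜)| = 16.  σ(𝒜) = { {}, {p}, {q}, {r}, {s}, {p,q}, {p,r}, {p,s}, {q,r}, {q,s}, {r,s}, {p,q,r}, {p,q,s}, {p,r,s}, {q,r,s}, Ω }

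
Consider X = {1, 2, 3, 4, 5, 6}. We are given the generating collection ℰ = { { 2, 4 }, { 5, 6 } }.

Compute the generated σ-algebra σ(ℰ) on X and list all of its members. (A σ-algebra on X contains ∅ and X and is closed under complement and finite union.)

Begin from { ∅, { 2, 4 }, { 5, 6 }, X } (that is, ℰ plus ∅ and X).
Round 1: 3 new —
  { 1, 2, 3, 4 }  = { 5, 6 }ᶜ
  { 1, 3, 5, 6 }  = { 2, 4 }ᶜ
  { 2, 4, 5, 6 }  = { 5, 6 } ∪ { 2, 4 }
Round 2. New:
  { 1, 3 }  = { 2, 4, 5, 6 }ᶜ
Round 3 adds nothing — fixpoint reached.

Hence σ(ℰ) has 8 members: { ∅, { 1, 3 }, { 2, 4 }, { 5, 6 }, { 1, 2, 3, 4 }, { 1, 3, 5, 6 }, { 2, 4, 5, 6 }, X }.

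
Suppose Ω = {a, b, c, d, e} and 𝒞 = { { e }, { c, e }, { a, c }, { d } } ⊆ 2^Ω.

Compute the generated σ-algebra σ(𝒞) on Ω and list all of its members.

Answer: σ(𝒞) = { ∅, { a }, { b }, { c }, { d }, { e }, { a, b }, { a, c }, { a, d }, { a, e }, { b, c }, { b, d }, { b, e }, { c, d }, { c, e }, { d, e }, { a, b, c }, { a, b, d }, { a, b, e }, { a, c, d }, { a, c, e }, { a, d, e }, { b, c, d }, { b, c, e }, { b, d, e }, { c, d, e }, { a, b, c, d }, { a, b, c, e }, { a, b, d, e }, { a, c, d, e }, { b, c, d, e }, Ω }

Trace:
Begin from { ∅, { d }, { e }, { a, c }, { c, e }, Ω } (that is, 𝒞 plus ∅ and Ω).
Step 1 adds 8:
  { d, e }  = { d } ∪ { e }
  { a, b, d }  = complement { c, e }
  { a, c, d }  = { a, c } ∪ { d }
  { a, c, e }  = { a, c } ∪ { c, e }
  { b, d, e }  = complement { a, c }
  { c, d, e }  = { d } ∪ { c, e }
  { a, b, c, d }  = complement { e }
  { a, b, c, e }  = complement { d }
Step 2: 7 new —
  { a, b }  = complement { c, d, e }
  { b, d }  = complement { a, c, e }
  { b, e }  = complement { a, c, d }
  { a, b, c }  = complement { d, e }
  { a, b, d, e }  = { a, b, d } ∪ { e }
  { a, c, d, e }  = { c, d, e } ∪ { a, c, e }
  { b, c, d, e }  = { c, d, e } ∪ { b, d, e }
Step 3: 5 new —
  { a }  = complement { b, c, d, e }
  { b }  = complement { a, c, d, e }
  { c }  = complement { a, b, d, e }
  { a, b, e }  = { b, e } ∪ { a, b }
  { b, c, e }  = { b, e } ∪ { c, e }
Step 4. New:
  { a, d }  = complement { b, c, e }
  { a, e }  = { e } ∪ { a }
  { b, c }  = { b } ∪ { c }
  { c, d }  = complement { a, b, e }
  { a, d, e }  = { d, e } ∪ { a }
  { b, c, d }  = { c } ∪ { b, d }
After Step 5 the family is unchanged; done.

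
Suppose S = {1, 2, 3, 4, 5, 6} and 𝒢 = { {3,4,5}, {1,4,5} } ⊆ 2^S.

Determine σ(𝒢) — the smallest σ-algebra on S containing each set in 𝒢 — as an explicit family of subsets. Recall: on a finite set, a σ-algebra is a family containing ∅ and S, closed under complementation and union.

σ(𝒢) (16 sets): { {}, {1}, {3}, {1,3}, {2,6}, {4,5}, {1,2,6}, {1,4,5}, {2,3,6}, {3,4,5}, {1,2,3,6}, {1,3,4,5}, {2,4,5,6}, {1,2,4,5,6}, {2,3,4,5,6}, S }

Check:
Begin from { {}, {1,4,5}, {3,4,5}, S } (that is, 𝒢 plus ∅ and S).
Iteration 1. New:
  {1,2,6}  = ᶜ of {3,4,5}
  {2,3,6}  = ᶜ of {1,4,5}
  {1,3,4,5}  = {3,4,5} ∪ {1,4,5}
  — 7 sets.
Iteration 2. New:
  {2,6}  = ᶜ of {1,3,4,5}
  {1,2,3,6}  = {2,3,6} ∪ {1,2,6}
  {1,2,4,5,6}  = {1,4,5} ∪ {1,2,6}
  {2,3,4,5,6}  = {3,4,5} ∪ {2,3,6}
  — 11 sets.
Iteration 3. New:
  {1}  = ᶜ of {2,3,4,5,6}
  {3}  = ᶜ of {1,2,4,5,6}
  {4,5}  = ᶜ of {1,2,3,6}
  — 14 sets.
Iteration 4: 2 new —
  {1,3}  = {3} ∪ {1}
  {2,4,5,6}  = {4,5} ∪ {2,6}
  — 16 sets.
Iteration 5: stable.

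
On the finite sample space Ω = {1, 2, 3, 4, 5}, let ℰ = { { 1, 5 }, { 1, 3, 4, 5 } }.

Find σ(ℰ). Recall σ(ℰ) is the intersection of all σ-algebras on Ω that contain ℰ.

|σ(ℰ)| = 8.  σ(ℰ) = { {  }, { 2 }, { 1, 5 }, { 3, 4 }, { 1, 2, 5 }, { 2, 3, 4 }, { 1, 3, 4, 5 }, Ω }

Working:
Seed the family with ℰ together with ∅ and Ω: { {  }, { 1, 5 }, { 1, 3, 4, 5 }, Ω }.
Round 1: +2 →
  { 2 }  = Ω∖{ 1, 3, 4, 5 }
  { 2, 3, 4 }  = Ω∖{ 1, 5 }
  (now 6)
Round 2 adds 1:
  { 1, 2, 5 }  = { 1, 5 } ∪ { 2 }
  (now 7)
Round 3 (1 new):
  { 3, 4 }  = Ω∖{ 1, 2, 5 }
  (now 8)
Round 4: already closed under ᶜ and ∪.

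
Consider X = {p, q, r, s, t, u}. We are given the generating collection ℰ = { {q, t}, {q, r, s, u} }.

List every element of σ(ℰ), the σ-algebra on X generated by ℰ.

Start: ℰ ∪ {∅, X} = { {}, {q, t}, {q, r, s, u}, X }.
Round 1 adds 3:
  {p, t}  = ᶜ of {q, r, s, u}
  {p, r, s, u}  = ᶜ of {q, t}
  {q, r, s, t, u}  = {q, r, s, u} ∪ {q, t}
  (now 7)
Round 2: +4 →
  {p}  = ᶜ of {q, r, s, t, u}
  {p, q, t}  = {q, t} ∪ {p, t}
  {p, q, r, s, u}  = {q, r, s, u} ∪ {p, r, s, u}
  {p, r, s, t, u}  = {p, r, s, u} ∪ {p, t}
  (now 11)
Round 3 (3 new):
  {q}  = ᶜ of {p, r, s, t, u}
  {t}  = ᶜ of {p, q, r, s, u}
  {r, s, u}  = ᶜ of {p, q, t}
  (now 14)
Round 4 (2 new):
  {p, q}  = {q} ∪ {p}
  {r, s, t, u}  = {r, s, u} ∪ {t}
  (now 16)
Round 5: no new sets; the family is a σ-algebra.

|σ(ℰ)| = 16.  σ(ℰ) = { {}, {p}, {q}, {t}, {p, q}, {p, t}, {q, t}, {p, q, t}, {r, s, u}, {p, r, s, u}, {q, r, s, u}, {r, s, t, u}, {p, q, r, s, u}, {p, r, s, t, u}, {q, r, s, t, u}, X }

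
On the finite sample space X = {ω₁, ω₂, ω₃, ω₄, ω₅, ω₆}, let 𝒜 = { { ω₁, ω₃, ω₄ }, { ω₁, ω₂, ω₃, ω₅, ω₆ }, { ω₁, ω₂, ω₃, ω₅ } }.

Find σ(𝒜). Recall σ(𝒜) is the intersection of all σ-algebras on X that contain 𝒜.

Take S₀ = 𝒜 ∪ {∅, X} = { ∅, { ω₁, ω₃, ω₄ }, { ω₁, ω₂, ω₃, ω₅ }, { ω₁, ω₂, ω₃, ω₅, ω₆ }, X }.
Pass 1 adds 4:
  { ω₄ }  = complement { ω₁, ω₂, ω₃, ω₅, ω₆ }
  { ω₄, ω₆ }  = complement { ω₁, ω₂, ω₃, ω₅ }
  { ω₂, ω₅, ω₆ }  = complement { ω₁, ω₃, ω₄ }
  { ω₁, ω₂, ω₃, ω₄, ω₅ }  = { ω₁, ω₃, ω₄ } ∪ { ω₁, ω₂, ω₃, ω₅ }
  (now 9)
Pass 2: 3 new —
  { ω₆ }  = complement { ω₁, ω₂, ω₃, ω₄, ω₅ }
  { ω₁, ω₃, ω₄, ω₆ }  = { ω₁, ω₃, ω₄ } ∪ { ω₄, ω₆ }
  { ω₂, ω₄, ω₅, ω₆ }  = { ω₂, ω₅, ω₆ } ∪ { ω₄ }
  (now 12)
Pass 3. New:
  { ω₁, ω₃ }  = complement { ω₂, ω₄, ω₅, ω₆ }
  { ω₂, ω₅ }  = complement { ω₁, ω₃, ω₄, ω₆ }
  (now 14)
Pass 4: +2 →
  { ω₁, ω₃, ω₆ }  = { ω₁, ω₃ } ∪ { ω₆ }
  { ω₂, ω₄, ω₅ }  = { ω₂, ω₅ } ∪ { ω₄ }
  (now 16)
Pass 5: already closed under ᶜ and ∪.

σ(𝒜) = { ∅, { ω₄ }, { ω₆ }, { ω₁, ω₃ }, { ω₂, ω₅ }, { ω₄, ω₆ }, { ω₁, ω₃, ω₄ }, { ω₁, ω₃, ω₆ }, { ω₂, ω₄, ω₅ }, { ω₂, ω₅, ω₆ }, { ω₁, ω₂, ω₃, ω₅ }, { ω₁, ω₃, ω₄, ω₆ }, { ω₂, ω₄, ω₅, ω₆ }, { ω₁, ω₂, ω₃, ω₄, ω₅ }, { ω₁, ω₂, ω₃, ω₅, ω₆ }, X }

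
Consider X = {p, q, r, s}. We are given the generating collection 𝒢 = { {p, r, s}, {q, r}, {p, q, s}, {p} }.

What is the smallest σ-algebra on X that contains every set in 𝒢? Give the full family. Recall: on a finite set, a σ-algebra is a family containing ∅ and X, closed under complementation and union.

Take S₀ = 𝒢 ∪ {∅, X} = { {}, {p}, {q, r}, {p, q, s}, {p, r, s}, X }.
Round 1. New:
  {q}  = {p, r, s}ᶜ
  {r}  = {p, q, s}ᶜ
  {p, s}  = {q, r}ᶜ
  {p, q, r}  = {q, r} ∪ {p}
  {q, r, s}  = {p}ᶜ
  [11 total]
Round 2: 3 new —
  {s}  = {p, q, r}ᶜ
  {p, q}  = {q} ∪ {p}
  {p, r}  = {r} ∪ {p}
  [14 total]
Round 3 adds 2:
  {q, s}  = {p, r}ᶜ
  {r, s}  = {p, q}ᶜ
  [16 total]
Round 4: closed — nothing new.

Hence σ(𝒢) has 16 members: { {}, {p}, {q}, {r}, {s}, {p, q}, {p, r}, {p, s}, {q, r}, {q, s}, {r, s}, {p, q, r}, {p, q, s}, {p, r, s}, {q, r, s}, X }.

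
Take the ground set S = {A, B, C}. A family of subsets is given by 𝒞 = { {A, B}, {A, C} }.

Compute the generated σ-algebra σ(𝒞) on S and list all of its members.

Start: 𝒞 ∪ {∅, S} = { {}, {A, B}, {A, C}, S }.
Pass 1 adds 2:
  {B}  = ᶜ of {A, C}
  {C}  = ᶜ of {A, B}
  [6 total]
Pass 2: +1 →
  {B, C}  = {C} ∪ {B}
  [7 total]
Pass 3 adds 1:
  {A}  = ᶜ of {B, C}
  [8 total]
Pass 4: no new sets; the family is a σ-algebra.

|σ(𝒞)| = 8.  σ(𝒞) = { {}, {A}, {B}, {C}, {A, B}, {A, C}, {B, C}, S }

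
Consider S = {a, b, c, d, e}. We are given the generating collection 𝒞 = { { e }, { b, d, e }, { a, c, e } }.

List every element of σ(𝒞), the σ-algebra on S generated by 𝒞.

Start: 𝒞 ∪ {∅, S} = { ∅, { e }, { a, c, e }, { b, d, e }, S }.
Pass 1 adds 3:
  { a, c }  = S∖{ b, d, e }
  { b, d }  = S∖{ a, c, e }
  { a, b, c, d }  = S∖{ e }
  — 8 sets.
Pass 2: closed — nothing new.

Therefore σ(𝒞) = { ∅, { e }, { a, c }, { b, d }, { a, c, e }, { b, d, e }, { a, b, c, d }, S } (|σ(𝒞)| = 8).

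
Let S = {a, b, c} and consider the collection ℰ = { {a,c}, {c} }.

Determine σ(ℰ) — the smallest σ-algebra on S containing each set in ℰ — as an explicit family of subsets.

Take S₀ = ℰ ∪ {∅, S} = { {}, {c}, {a,c}, S }.
Round 1 adds 2:
  {b}  = S∖{a,c}
  {a,b}  = S∖{c}
  [6 total]
Round 2: 1 new —
  {b,c}  = {c} ∪ {b}
  [7 total]
Round 3 (1 new):
  {a}  = S∖{b,c}
  [8 total]
Round 4: closed — nothing new.

|σ(ℰ)| = 8.  σ(ℰ) = { {}, {a}, {b}, {c}, {a,b}, {a,c}, {b,c}, S }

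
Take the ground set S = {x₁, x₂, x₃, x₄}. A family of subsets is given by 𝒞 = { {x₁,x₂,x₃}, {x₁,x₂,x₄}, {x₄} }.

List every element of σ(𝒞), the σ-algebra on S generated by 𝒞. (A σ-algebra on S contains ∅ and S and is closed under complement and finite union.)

Start: 𝒞 ∪ {∅, S} = { {}, {x₄}, {x₁,x₂,x₃}, {x₁,x₂,x₄}, S }.
Pass 1. New:
  {x₃}  = complement {x₁,x₂,x₄}
Pass 2: +1 →
  {x₃,x₄}  = {x₄} ∪ {x₃}
Pass 3: +1 →
  {x₁,x₂}  = complement {x₃,x₄}
After Pass 4 the family is unchanged; done.

|σ(𝒞)| = 8.  σ(𝒞) = { {}, {x₃}, {x₄}, {x₁,x₂}, {x₃,x₄}, {x₁,x₂,x₃}, {x₁,x₂,x₄}, S }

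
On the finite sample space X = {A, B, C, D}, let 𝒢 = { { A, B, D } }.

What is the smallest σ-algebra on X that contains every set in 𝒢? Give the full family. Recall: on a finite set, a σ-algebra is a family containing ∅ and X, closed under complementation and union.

Start: 𝒢 ∪ {∅, X} = { ∅, { A, B, D }, X }.
Iteration 1 adds 1:
  { C }  = X∖{ A, B, D }
  — 4 sets.
After Iteration 2 the family is unchanged; done.

Hence σ(𝒢) has 4 members: { ∅, { C }, { A, B, D }, X }.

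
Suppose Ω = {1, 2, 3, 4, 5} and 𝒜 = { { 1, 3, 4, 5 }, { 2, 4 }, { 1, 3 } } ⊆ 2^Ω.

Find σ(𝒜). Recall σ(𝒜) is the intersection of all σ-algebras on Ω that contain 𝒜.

Seed the family with 𝒜 together with ∅ and Ω: { {}, { 1, 3 }, { 2, 4 }, { 1, 3, 4, 5 }, Ω }.
Pass 1: 4 new —
  { 2 }  = Ω∖{ 1, 3, 4, 5 }
  { 1, 3, 5 }  = Ω∖{ 2, 4 }
  { 2, 4, 5 }  = Ω∖{ 1, 3 }
  { 1, 2, 3, 4 }  = { 1, 3 } ∪ { 2, 4 }
  [9 total]
Pass 2: 3 new —
  { 5 }  = Ω∖{ 1, 2, 3, 4 }
  { 1, 2, 3 }  = { 2 } ∪ { 1, 3 }
  { 1, 2, 3, 5 }  = { 1, 3, 5 } ∪ { 2 }
  [12 total]
Pass 3: +3 →
  { 4 }  = Ω∖{ 1, 2, 3, 5 }
  { 2, 5 }  = { 2 } ∪ { 5 }
  { 4, 5 }  = Ω∖{ 1, 2, 3 }
  [15 total]
Pass 4: +1 →
  { 1, 3, 4 }  = Ω∖{ 2, 5 }
  [16 total]
Pass 5 adds nothing — fixpoint reached.

|σ(𝒜)| = 16.  σ(𝒜) = { {}, { 2 }, { 4 }, { 5 }, { 1, 3 }, { 2, 4 }, { 2, 5 }, { 4, 5 }, { 1, 2, 3 }, { 1, 3, 4 }, { 1, 3, 5 }, { 2, 4, 5 }, { 1, 2, 3, 4 }, { 1, 2, 3, 5 }, { 1, 3, 4, 5 }, Ω }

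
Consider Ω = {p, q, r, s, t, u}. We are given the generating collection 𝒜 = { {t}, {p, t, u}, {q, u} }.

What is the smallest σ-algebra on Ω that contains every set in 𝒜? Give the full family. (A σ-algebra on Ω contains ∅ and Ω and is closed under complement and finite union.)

Initial family (5 sets): { {}, {t}, {q, u}, {p, t, u}, Ω }.
Step 1 adds 5:
  {q, r, s}  = ᶜ of {p, t, u}
  {q, t, u}  = {q, u} ∪ {t}
  {p, q, t, u}  = {p, t, u} ∪ {q, u}
  {p, r, s, t}  = ᶜ of {q, u}
  {p, q, r, s, u}  = ᶜ of {t}
  (now 10)
Step 2 (7 new):
  {r, s}  = ᶜ of {p, q, t, u}
  {p, r, s}  = ᶜ of {q, t, u}
  {q, r, s, t}  = {q, r, s} ∪ {t}
  {q, r, s, u}  = {q, r, s} ∪ {q, u}
  {p, q, r, s, t}  = {q, r, s} ∪ {p, r, s, t}
  {p, r, s, t, u}  = {p, t, u} ∪ {p, r, s, t}
  {q, r, s, t, u}  = {q, r, s} ∪ {q, t, u}
  (now 17)
Step 3. New:
  {p}  = ᶜ of {q, r, s, t, u}
  {q}  = ᶜ of {p, r, s, t, u}
  {u}  = ᶜ of {p, q, r, s, t}
  {p, t}  = ᶜ of {q, r, s, u}
  {p, u}  = ᶜ of {q, r, s, t}
  {r, s, t}  = {r, s} ∪ {t}
  {p, q, r, s}  = {p, r, s} ∪ {q, r, s}
  (now 24)
Step 4. New:
  {p, q}  = {q} ∪ {p}
  {q, t}  = {q} ∪ {t}
  {t, u}  = ᶜ of {p, q, r, s}
  {p, q, t}  = {q} ∪ {p, t}
  {p, q, u}  = ᶜ of {r, s, t}
  {r, s, u}  = {r, s} ∪ {u}
  {p, r, s, u}  = {r, s} ∪ {p, u}
  {r, s, t, u}  = {r, s, t} ∪ {u}
  (now 32)
Step 5: no new sets; the family is a σ-algebra.

Hence σ(𝒜) has 32 members: { {}, {p}, {q}, {t}, {u}, {p, q}, {p, t}, {p, u}, {q, t}, {q, u}, {r, s}, {t, u}, {p, q, t}, {p, q, u}, {p, r, s}, {p, t, u}, {q, r, s}, {q, t, u}, {r, s, t}, {r, s, u}, {p, q, r, s}, {p, q, t, u}, {p, r, s, t}, {p, r, s, u}, {q, r, s, t}, {q, r, s, u}, {r, s, t, u}, {p, q, r, s, t}, {p, q, r, s, u}, {p, r, s, t, u}, {q, r, s, t, u}, Ω }.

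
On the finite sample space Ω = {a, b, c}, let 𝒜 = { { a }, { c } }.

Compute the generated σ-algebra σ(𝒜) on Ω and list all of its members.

|σ(𝒜)| = 8.  σ(𝒜) = { {  }, { a }, { b }, { c }, { a, b }, { a, c }, { b, c }, Ω }

Trace:
Take S₀ = 𝒜 ∪ {∅, Ω} = { {  }, { a }, { c }, Ω }.
Pass 1. New:
  { a, b }  = Ω∖{ c }
  { a, c }  = { c } ∪ { a }
  { b, c }  = Ω∖{ a }
  [7 total]
Pass 2: 1 new —
  { b }  = Ω∖{ a, c }
  [8 total]
After Pass 3 the family is unchanged; done.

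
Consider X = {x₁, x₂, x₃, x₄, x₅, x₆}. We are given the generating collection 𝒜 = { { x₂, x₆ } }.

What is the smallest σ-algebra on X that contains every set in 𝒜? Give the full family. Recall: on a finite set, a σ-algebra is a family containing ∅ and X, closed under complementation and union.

|σ(𝒜)| = 4.  σ(𝒜) = { {  }, { x₂, x₆ }, { x₁, x₃, x₄, x₅ }, X }

Derivation:
Initial family (3 sets): { {  }, { x₂, x₆ }, X }.
Iteration 1. New:
  { x₁, x₃, x₄, x₅ }  = { x₂, x₆ }ᶜ
Iteration 2: closed — nothing new.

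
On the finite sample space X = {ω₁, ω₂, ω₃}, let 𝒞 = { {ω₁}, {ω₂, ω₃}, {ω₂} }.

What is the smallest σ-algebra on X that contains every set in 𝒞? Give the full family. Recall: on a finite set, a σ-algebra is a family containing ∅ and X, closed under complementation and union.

|σ(𝒞)| = 8.  σ(𝒞) = { ∅, {ω₁}, {ω₂}, {ω₃}, {ω₁, ω₂}, {ω₁, ω₃}, {ω₂, ω₃}, X }

Check:
Take S₀ = 𝒞 ∪ {∅, X} = { ∅, {ω₁}, {ω₂}, {ω₂, ω₃}, X }.
Step 1. New:
  {ω₁, ω₂}  = {ω₂} ∪ {ω₁}
  {ω₁, ω₃}  = ᶜ of {ω₂}
Step 2 (1 new):
  {ω₃}  = ᶜ of {ω₁, ω₂}
Step 3: closed — nothing new.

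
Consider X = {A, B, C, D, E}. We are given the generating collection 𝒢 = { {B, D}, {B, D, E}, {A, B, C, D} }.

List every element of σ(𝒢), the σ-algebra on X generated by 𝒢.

Seed the family with 𝒢 together with ∅ and X: { {}, {B, D}, {B, D, E}, {A, B, C, D}, X }.
Pass 1. New:
  {E}  = complement {A, B, C, D}
  {A, C}  = complement {B, D, E}
  {A, C, E}  = complement {B, D}
Pass 2: already closed under ᶜ and ∪.

Therefore σ(𝒢) = { {}, {E}, {A, C}, {B, D}, {A, C, E}, {B, D, E}, {A, B, C, D}, X } (|σ(𝒢)| = 8).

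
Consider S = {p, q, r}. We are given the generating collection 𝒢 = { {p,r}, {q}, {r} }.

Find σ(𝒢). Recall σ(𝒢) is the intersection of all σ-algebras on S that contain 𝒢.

Take S₀ = 𝒢 ∪ {∅, S} = { {}, {q}, {r}, {p,r}, S }.
Round 1. New:
  {p,q}  = S∖{r}
  {q,r}  = {r} ∪ {q}
  (now 7)
Round 2 (1 new):
  {p}  = S∖{q,r}
  (now 8)
Round 3: closed — nothing new.

|σ(𝒢)| = 8.  σ(𝒢) = { {}, {p}, {q}, {r}, {p,q}, {p,r}, {q,r}, S }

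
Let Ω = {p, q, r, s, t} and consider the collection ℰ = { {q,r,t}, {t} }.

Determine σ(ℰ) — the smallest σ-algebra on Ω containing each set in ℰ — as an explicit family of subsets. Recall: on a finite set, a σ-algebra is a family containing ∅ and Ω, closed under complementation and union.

σ(ℰ) = { {}, {t}, {p,s}, {q,r}, {p,s,t}, {q,r,t}, {p,q,r,s}, Ω }

Derivation:
Initial family (4 sets): { {}, {t}, {q,r,t}, Ω }.
Iteration 1 adds 2:
  {p,s}  = {q,r,t}ᶜ
  {p,q,r,s}  = {t}ᶜ
  |family| = 6
Iteration 2. New:
  {p,s,t}  = {p,s} ∪ {t}
  |family| = 7
Iteration 3. New:
  {q,r}  = {p,s,t}ᶜ
  |family| = 8
Iteration 4: no new sets; the family is a σ-algebra.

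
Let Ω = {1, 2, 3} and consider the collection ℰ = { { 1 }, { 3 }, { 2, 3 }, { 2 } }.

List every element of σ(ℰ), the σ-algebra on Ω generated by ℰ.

σ(ℰ) = { ∅, { 1 }, { 2 }, { 3 }, { 1, 2 }, { 1, 3 }, { 2, 3 }, Ω }

Derivation:
Start: ℰ ∪ {∅, Ω} = { ∅, { 1 }, { 2 }, { 3 }, { 2, 3 }, Ω }.
Iteration 1 adds 2:
  { 1, 2 }  = { 3 }ᶜ
  { 1, 3 }  = { 2 }ᶜ
  |family| = 8
Iteration 2 adds nothing — fixpoint reached.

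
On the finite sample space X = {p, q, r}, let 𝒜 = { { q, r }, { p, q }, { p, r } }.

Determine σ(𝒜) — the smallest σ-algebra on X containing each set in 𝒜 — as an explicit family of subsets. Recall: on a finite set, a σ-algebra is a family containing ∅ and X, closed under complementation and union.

Begin from { {  }, { p, q }, { p, r }, { q, r }, X } (that is, 𝒜 plus ∅ and X).
Iteration 1. New:
  { p }  = complement { q, r }
  { q }  = complement { p, r }
  { r }  = complement { p, q }
After Iteration 2 the family is unchanged; done.

Hence σ(𝒜) has 8 members: { {  }, { p }, { q }, { r }, { p, q }, { p, r }, { q, r }, X }.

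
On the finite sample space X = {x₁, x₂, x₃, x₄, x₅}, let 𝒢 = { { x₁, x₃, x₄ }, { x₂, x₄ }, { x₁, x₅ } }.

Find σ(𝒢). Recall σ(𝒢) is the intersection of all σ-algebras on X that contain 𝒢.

Seed the family with 𝒢 together with ∅ and X: { ∅, { x₁, x₅ }, { x₂, x₄ }, { x₁, x₃, x₄ }, X }.
Pass 1: +6 →
  { x₂, x₅ }  = ᶜ of { x₁, x₃, x₄ }
  { x₁, x₃, x₅ }  = ᶜ of { x₂, x₄ }
  { x₂, x₃, x₄ }  = ᶜ of { x₁, x₅ }
  { x₁, x₂, x₃, x₄ }  = { x₁, x₃, x₄ } ∪ { x₂, x₄ }
  { x₁, x₂, x₄, x₅ }  = { x₁, x₅ } ∪ { x₂, x₄ }
  { x₁, x₃, x₄, x₅ }  = { x₁, x₃, x₄ } ∪ { x₁, x₅ }
Pass 2. New:
  { x₂ }  = ᶜ of { x₁, x₃, x₄, x₅ }
  { x₃ }  = ᶜ of { x₁, x₂, x₄, x₅ }
  { x₅ }  = ᶜ of { x₁, x₂, x₃, x₄ }
  { x₁, x₂, x₅ }  = { x₂, x₅ } ∪ { x₁, x₅ }
  { x₂, x₄, x₅ }  = { x₂, x₅ } ∪ { x₂, x₄ }
  { x₁, x₂, x₃, x₅ }  = { x₂, x₅ } ∪ { x₁, x₃, x₅ }
  { x₂, x₃, x₄, x₅ }  = { x₂, x₅ } ∪ { x₂, x₃, x₄ }
Pass 3. New:
  { x₁ }  = ᶜ of { x₂, x₃, x₄, x₅ }
  { x₄ }  = ᶜ of { x₁, x₂, x₃, x₅ }
  { x₁, x₃ }  = ᶜ of { x₂, x₄, x₅ }
  { x₂, x₃ }  = { x₃ } ∪ { x₂ }
  { x₃, x₄ }  = ᶜ of { x₁, x₂, x₅ }
  { x₃, x₅ }  = { x₃ } ∪ { x₅ }
  { x₂, x₃, x₅ }  = { x₃ } ∪ { x₂, x₅ }
Pass 4 adds 7:
  { x₁, x₂ }  = { x₂ } ∪ { x₁ }
  { x₁, x₄ }  = ᶜ of { x₂, x₃, x₅ }
  { x₄, x₅ }  = { x₅ } ∪ { x₄ }
  { x₁, x₂, x₃ }  = { x₂ } ∪ { x₁, x₃ }
  { x₁, x₂, x₄ }  = ᶜ of { x₃, x₅ }
  { x₁, x₄, x₅ }  = ᶜ of { x₂, x₃ }
  { x₃, x₄, x₅ }  = { x₃, x₄ } ∪ { x₅ }
After Pass 5 the family is unchanged; done.

Hence σ(𝒢) has 32 members: { ∅, { x₁ }, { x₂ }, { x₃ }, { x₄ }, { x₅ }, { x₁, x₂ }, { x₁, x₃ }, { x₁, x₄ }, { x₁, x₅ }, { x₂, x₃ }, { x₂, x₄ }, { x₂, x₅ }, { x₃, x₄ }, { x₃, x₅ }, { x₄, x₅ }, { x₁, x₂, x₃ }, { x₁, x₂, x₄ }, { x₁, x₂, x₅ }, { x₁, x₃, x₄ }, { x₁, x₃, x₅ }, { x₁, x₄, x₅ }, { x₂, x₃, x₄ }, { x₂, x₃, x₅ }, { x₂, x₄, x₅ }, { x₃, x₄, x₅ }, { x₁, x₂, x₃, x₄ }, { x₁, x₂, x₃, x₅ }, { x₁, x₂, x₄, x₅ }, { x₁, x₃, x₄, x₅ }, { x₂, x₃, x₄, x₅ }, X }.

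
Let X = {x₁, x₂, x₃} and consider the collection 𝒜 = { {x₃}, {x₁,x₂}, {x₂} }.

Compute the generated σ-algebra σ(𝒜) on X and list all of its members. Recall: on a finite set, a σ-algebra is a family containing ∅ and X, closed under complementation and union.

Begin from { {}, {x₂}, {x₃}, {x₁,x₂}, X } (that is, 𝒜 plus ∅ and X).
Step 1: +2 →
  {x₁,x₃}  = {x₂}ᶜ
  {x₂,x₃}  = {x₃} ∪ {x₂}
  |family| = 7
Step 2 (1 new):
  {x₁}  = {x₂,x₃}ᶜ
  |family| = 8
After Step 3 the family is unchanged; done.

σ(𝒜) = { {}, {x₁}, {x₂}, {x₃}, {x₁,x₂}, {x₁,x₃}, {x₂,x₃}, X }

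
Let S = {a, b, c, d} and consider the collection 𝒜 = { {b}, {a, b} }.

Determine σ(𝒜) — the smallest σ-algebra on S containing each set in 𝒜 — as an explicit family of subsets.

σ(𝒜) = { {}, {a}, {b}, {a, b}, {c, d}, {a, c, d}, {b, c, d}, S }

Check:
Seed the family with 𝒜 together with ∅ and S: { {}, {b}, {a, b}, S }.
Iteration 1: 2 new —
  {c, d}  = complement {a, b}
  {a, c, d}  = complement {b}
  — 6 sets.
Iteration 2: +1 →
  {b, c, d}  = {c, d} ∪ {b}
  — 7 sets.
Iteration 3 (1 new):
  {a}  = complement {b, c, d}
  — 8 sets.
After Iteration 4 the family is unchanged; done.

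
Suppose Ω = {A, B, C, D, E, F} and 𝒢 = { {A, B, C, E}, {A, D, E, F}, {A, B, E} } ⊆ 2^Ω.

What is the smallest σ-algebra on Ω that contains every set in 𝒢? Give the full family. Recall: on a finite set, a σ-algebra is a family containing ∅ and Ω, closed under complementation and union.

Seed the family with 𝒢 together with ∅ and Ω: { ∅, {A, B, E}, {A, B, C, E}, {A, D, E, F}, Ω }.
Pass 1 adds 4:
  {B, C}  = ᶜ of {A, D, E, F}
  {D, F}  = ᶜ of {A, B, C, E}
  {C, D, F}  = ᶜ of {A, B, E}
  {A, B, D, E, F}  = {A, B, E} ∪ {A, D, E, F}
  — 9 sets.
Pass 2 (3 new):
  {C}  = ᶜ of {A, B, D, E, F}
  {B, C, D, F}  = {B, C} ∪ {C, D, F}
  {A, C, D, E, F}  = {A, D, E, F} ∪ {C, D, F}
  — 12 sets.
Pass 3 adds 2:
  {B}  = ᶜ of {A, C, D, E, F}
  {A, E}  = ᶜ of {B, C, D, F}
  — 14 sets.
Pass 4: 2 new —
  {A, C, E}  = {C} ∪ {A, E}
  {B, D, F}  = {B} ∪ {D, F}
  — 16 sets.
Pass 5: already closed under ᶜ and ∪.

Hence σ(𝒢) has 16 members: { ∅, {B}, {C}, {A, E}, {B, C}, {D, F}, {A, B, E}, {A, C, E}, {B, D, F}, {C, D, F}, {A, B, C, E}, {A, D, E, F}, {B, C, D, F}, {A, B, D, E, F}, {A, C, D, E, F}, Ω }.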